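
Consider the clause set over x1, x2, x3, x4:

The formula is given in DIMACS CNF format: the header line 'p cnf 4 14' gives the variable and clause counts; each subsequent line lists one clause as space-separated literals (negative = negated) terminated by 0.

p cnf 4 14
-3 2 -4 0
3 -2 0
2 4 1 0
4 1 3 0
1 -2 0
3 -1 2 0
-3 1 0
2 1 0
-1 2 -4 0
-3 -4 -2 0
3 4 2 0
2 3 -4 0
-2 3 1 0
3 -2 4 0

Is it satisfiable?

Suppose x3 = True.
Unit clause (x1) forces x1 = True.
Suppose x2 = False.
Unit clause (¬x4) forces x4 = False.
Every clause now holds.
A satisfying assignment: x1=True, x2=False, x3=True, x4=False.

Yes, satisfiable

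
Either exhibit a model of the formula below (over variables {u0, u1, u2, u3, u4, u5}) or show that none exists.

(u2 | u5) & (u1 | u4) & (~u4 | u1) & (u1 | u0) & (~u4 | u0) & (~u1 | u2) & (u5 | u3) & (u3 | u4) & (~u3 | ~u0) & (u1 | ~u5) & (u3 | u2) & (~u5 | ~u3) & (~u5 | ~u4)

u0 ↦ 0, u1 ↦ 1, u2 ↦ 1, u3 ↦ 1, u4 ↦ 0, u5 ↦ 0

Suppose u2 = 1.
Suppose u1 = 1.
Suppose u4 = 0.
The clause (u3) is unit, so u3 = 1.
The clause (~u0) is unit, so u0 = 0.
The clause (~u5) is unit, so u5 = 0.
This assignment satisfies each clause.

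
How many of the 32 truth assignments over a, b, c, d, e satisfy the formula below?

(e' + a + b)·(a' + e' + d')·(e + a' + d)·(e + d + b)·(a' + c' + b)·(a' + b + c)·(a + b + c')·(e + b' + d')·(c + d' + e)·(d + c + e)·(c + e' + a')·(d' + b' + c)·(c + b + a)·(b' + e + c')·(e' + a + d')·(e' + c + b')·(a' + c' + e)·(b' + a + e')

1

There are 2^5 = 32 truth assignments over (a, b, c, d, e).
Split on c. With c = 1, the clauses containing c are satisfied and c' drops from the rest; 1 of the 2^4 = 16 assignments to the other variables satisfy what remains.
With c = 0, by the same count on the reduced clause set, 0 assignments work.
(One model: a=T, b=T, c=T, d=F, e=T.)
Total: 1 + 0 = 1.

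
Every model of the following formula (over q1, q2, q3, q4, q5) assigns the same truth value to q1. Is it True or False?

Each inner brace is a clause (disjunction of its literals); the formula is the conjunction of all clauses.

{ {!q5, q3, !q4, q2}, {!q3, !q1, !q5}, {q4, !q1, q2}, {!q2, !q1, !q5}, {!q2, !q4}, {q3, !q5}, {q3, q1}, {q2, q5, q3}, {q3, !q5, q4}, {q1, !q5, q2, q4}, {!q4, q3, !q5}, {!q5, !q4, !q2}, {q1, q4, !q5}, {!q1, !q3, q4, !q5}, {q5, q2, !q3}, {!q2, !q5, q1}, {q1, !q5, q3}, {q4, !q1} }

False

Suppose q1 = true.
From the singleton clause (q4), q4 = true.
From the singleton clause (!q2), q2 = false.
Case q5 = false:
From the singleton clause (q3), q3 = true.
That conflicts with the unit clause (!q3).
That branch fails; take q5 = true instead.
From the singleton clause (q3), q3 = true.
That conflicts with the unit clause (!q3).
Neither q5 = true nor q5 = false works.
So every satisfying assignment has q1 = False.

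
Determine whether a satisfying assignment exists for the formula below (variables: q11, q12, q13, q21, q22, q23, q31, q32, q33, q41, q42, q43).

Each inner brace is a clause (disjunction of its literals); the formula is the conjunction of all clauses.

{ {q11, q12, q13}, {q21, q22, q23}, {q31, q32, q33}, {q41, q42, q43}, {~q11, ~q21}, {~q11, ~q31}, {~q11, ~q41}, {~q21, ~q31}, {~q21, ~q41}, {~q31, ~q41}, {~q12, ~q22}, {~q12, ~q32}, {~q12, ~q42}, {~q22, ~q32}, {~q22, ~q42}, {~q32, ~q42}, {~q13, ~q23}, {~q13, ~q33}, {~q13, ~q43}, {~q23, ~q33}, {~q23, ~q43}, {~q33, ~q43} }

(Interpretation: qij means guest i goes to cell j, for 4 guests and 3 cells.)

No, unsatisfiable

Suppose q11 = 0.
Suppose q12 = 1.
(~q22) alone gives q22 = 0.
(~q32) alone gives q32 = 0.
(~q42) alone gives q42 = 0.
Suppose q21 = 1.
(~q31) alone gives q31 = 0.
(q33) alone gives q33 = 1.
(~q41) alone gives q41 = 0.
(q43) alone gives q43 = 1.
That conflicts with the unit clause (~q43).
So q21 must be the other value — set q21 = 0.
(q23) alone gives q23 = 1.
(~q13) alone gives q13 = 0.
(~q33) alone gives q33 = 0.
(q31) alone gives q31 = 1.
(~q41) alone gives q41 = 0.
(q43) alone gives q43 = 1.
That conflicts with the unit clause (~q43).
Neither q21 = 1 nor q21 = 0 works.
So q12 must be the other value — set q12 = 0.
(q13) alone gives q13 = 1.
(~q23) alone gives q23 = 0.
(~q33) alone gives q33 = 0.
(~q43) alone gives q43 = 0.
Suppose q21 = 1.
(~q31) alone gives q31 = 0.
(q32) alone gives q32 = 1.
(~q41) alone gives q41 = 0.
(q42) alone gives q42 = 1.
That conflicts with the unit clause (~q42).
So q21 must be the other value — set q21 = 0.
(q22) alone gives q22 = 1.
(~q32) alone gives q32 = 0.
(q31) alone gives q31 = 1.
(~q41) alone gives q41 = 0.
(q42) alone gives q42 = 1.
That conflicts with the unit clause (~q42).
Neither q21 = 1 nor q21 = 0 works.
Neither q12 = 1 nor q12 = 0 works.
So q11 must be the other value — set q11 = 1.
(~q21) alone gives q21 = 0.
(~q31) alone gives q31 = 0.
(~q41) alone gives q41 = 0.
Suppose q22 = 1.
(~q12) alone gives q12 = 0.
(~q32) alone gives q32 = 0.
(q33) alone gives q33 = 1.
(~q42) alone gives q42 = 0.
(q43) alone gives q43 = 1.
That conflicts with the unit clause (~q43).
So q22 must be the other value — set q22 = 0.
(q23) alone gives q23 = 1.
(~q13) alone gives q13 = 0.
(~q33) alone gives q33 = 0.
(q32) alone gives q32 = 1.
(~q12) alone gives q12 = 0.
(~q42) alone gives q42 = 0.
(q43) alone gives q43 = 1.
That conflicts with the unit clause (~q43).
Neither q22 = 1 nor q22 = 0 works.
Neither q11 = 1 nor q11 = 0 works.
No assignment satisfies every clause.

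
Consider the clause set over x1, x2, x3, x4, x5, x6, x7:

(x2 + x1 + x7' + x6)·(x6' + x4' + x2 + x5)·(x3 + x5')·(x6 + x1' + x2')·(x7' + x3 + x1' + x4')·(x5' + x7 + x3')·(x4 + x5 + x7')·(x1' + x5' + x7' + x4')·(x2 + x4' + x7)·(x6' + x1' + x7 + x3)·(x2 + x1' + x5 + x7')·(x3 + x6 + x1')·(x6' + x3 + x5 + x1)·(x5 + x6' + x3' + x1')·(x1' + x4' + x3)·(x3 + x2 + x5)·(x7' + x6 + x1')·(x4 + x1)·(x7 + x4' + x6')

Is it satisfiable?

Yes

Suppose x3 = 1.
Suppose x5 = 0.
Suppose x4 = 1.
Suppose x6 = 0.
Suppose x1 = 0.
Suppose x2 = 1.
Every clause is now satisfied; x7 is unconstrained.
A satisfying assignment: x1: 0; x2: 1; x3: 1; x4: 1; x5: 0; x6: 0; x7: 1.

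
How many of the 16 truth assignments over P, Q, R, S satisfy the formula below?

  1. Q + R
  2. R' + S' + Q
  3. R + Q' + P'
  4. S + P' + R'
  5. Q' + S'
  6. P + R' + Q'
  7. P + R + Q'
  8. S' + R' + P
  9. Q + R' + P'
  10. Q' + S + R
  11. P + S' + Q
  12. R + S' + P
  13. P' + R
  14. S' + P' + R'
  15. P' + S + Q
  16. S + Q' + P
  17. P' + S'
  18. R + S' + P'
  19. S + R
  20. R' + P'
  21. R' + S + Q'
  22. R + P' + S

1

There are 2^4 = 16 truth assignments over (P, Q, R, S).
Check each against the 22 clauses (columns in the order P, Q, R, S):
  F F F F  ✗ fails (Q + R)
  F F F T  ✗ fails (Q + R)
  F F T F  ✓ satisfies all
  F F T T  ✗ fails (R' + S' + Q)
  F T F F  ✗ fails (P + R + Q')
  F T F T  ✗ fails (Q' + S')
  F T T F  ✗ fails (P + R' + Q')
  F T T T  ✗ fails (Q' + S')
  T F F F  ✗ fails (Q + R)
  T F F T  ✗ fails (Q + R)
  T F T F  ✗ fails (S + P' + R')
  T F T T  ✗ fails (R' + S' + Q)
  T T F F  ✗ fails (R + Q' + P')
  T T F T  ✗ fails (R + Q' + P')
  T T T F  ✗ fails (S + P' + R')
  T T T T  ✗ fails (Q' + S')
1 of the 16 rows is a model.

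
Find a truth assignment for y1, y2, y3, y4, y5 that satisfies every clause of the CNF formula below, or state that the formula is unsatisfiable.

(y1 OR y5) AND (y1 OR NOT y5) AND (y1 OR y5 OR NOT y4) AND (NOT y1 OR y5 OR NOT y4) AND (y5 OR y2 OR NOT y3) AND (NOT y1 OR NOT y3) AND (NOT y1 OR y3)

UNSATISFIABLE

Suppose y1 = true.
From the singleton clause (NOT y3), y3 = false.
That conflicts with the unit clause (y3).
So y1 must be the other value — set y1 = false.
From the singleton clause (y5), y5 = true.
That conflicts with the unit clause (NOT y5).
Neither y1 = true nor y1 = false works.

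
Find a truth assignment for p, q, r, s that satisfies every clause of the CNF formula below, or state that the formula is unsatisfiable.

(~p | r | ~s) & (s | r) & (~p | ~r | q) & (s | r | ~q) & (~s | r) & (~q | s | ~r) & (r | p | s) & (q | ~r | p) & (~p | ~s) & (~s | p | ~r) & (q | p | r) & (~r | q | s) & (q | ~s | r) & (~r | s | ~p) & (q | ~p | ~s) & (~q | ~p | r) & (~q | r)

Suppose s = 1.
The clause (r) is unit, so r = 1.
The clause (~p) is unit, so p = 0.
But (p) is also a unit clause — contradiction.
Undo s and try s = 0.
The clause (r) is unit, so r = 1.
The clause (~q) is unit, so q = 0.
But (q) is also a unit clause — contradiction.
Either choice for s ends in contradiction.

UNSATISFIABLE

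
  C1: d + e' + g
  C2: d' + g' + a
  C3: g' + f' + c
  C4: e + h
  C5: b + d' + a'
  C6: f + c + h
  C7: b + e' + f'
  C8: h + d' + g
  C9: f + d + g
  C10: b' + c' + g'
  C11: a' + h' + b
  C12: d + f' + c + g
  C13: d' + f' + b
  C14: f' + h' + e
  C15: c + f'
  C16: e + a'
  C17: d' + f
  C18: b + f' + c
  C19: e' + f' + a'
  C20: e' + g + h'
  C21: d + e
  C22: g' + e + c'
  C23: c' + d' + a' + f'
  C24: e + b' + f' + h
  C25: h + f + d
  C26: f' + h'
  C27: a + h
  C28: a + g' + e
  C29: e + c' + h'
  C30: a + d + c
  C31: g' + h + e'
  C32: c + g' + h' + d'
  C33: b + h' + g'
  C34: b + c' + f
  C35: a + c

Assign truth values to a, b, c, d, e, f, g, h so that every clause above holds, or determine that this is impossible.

Case e = 1:
Case d = 0:
The clause (g) is unit, so g = 1.
The clause (h) is unit, so h = 1.
The clause (f') is unit, so f = 0.
The clause (b) is unit, so b = 1.
The clause (c') is unit, so c = 0.
The clause (a) is unit, so a = 1.
Every clause now holds.

a ↦ 1; b ↦ 1; c ↦ 0; d ↦ 0; e ↦ 1; f ↦ 0; g ↦ 1; h ↦ 1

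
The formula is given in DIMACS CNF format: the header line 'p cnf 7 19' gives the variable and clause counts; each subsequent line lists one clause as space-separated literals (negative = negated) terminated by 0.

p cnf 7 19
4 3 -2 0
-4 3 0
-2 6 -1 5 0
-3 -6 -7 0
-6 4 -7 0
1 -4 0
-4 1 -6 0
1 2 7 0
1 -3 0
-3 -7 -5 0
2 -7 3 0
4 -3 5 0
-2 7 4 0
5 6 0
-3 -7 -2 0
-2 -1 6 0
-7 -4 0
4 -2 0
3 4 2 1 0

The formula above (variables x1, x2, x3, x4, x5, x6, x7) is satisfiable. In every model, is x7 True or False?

Suppose x7 = True.
Unit clause (¬x4) forces x4 = False.
Unit clause (¬x6) forces x6 = False.
Unit clause (x5) forces x5 = True.
Unit clause (¬x3) forces x3 = False.
Unit clause (¬x2) forces x2 = False.
That conflicts with the unit clause (x2).
So every satisfying assignment has x7 = False.

False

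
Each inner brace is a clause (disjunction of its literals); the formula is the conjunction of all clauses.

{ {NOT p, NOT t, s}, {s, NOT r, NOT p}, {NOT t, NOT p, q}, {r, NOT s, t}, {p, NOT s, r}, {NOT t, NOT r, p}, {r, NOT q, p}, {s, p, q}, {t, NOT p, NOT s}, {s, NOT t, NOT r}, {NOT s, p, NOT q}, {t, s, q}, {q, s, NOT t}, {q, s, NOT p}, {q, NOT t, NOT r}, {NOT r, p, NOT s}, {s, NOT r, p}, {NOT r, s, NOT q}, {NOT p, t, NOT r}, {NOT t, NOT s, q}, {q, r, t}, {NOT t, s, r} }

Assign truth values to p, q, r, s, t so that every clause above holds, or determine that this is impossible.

Suppose p = true.
Suppose t = false.
The clause (NOT s) is unit, so s = false.
The clause (NOT r) is unit, so r = false.
The clause (q) is unit, so q = true.
This assignment satisfies each clause.

p ↦ true; q ↦ true; r ↦ false; s ↦ false; t ↦ false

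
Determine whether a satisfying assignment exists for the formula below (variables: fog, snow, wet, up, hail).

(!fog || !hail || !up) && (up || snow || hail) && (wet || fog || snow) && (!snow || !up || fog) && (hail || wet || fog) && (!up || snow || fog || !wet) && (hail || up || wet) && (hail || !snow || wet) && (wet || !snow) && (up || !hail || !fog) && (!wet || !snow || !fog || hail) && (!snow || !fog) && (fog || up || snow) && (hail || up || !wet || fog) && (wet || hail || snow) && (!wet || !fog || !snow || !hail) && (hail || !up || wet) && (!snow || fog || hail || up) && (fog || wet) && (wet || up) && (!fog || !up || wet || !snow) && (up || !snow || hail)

Branch on wet: set wet = true.
Branch on snow: set snow = false.
Branch on up: set up = true.
Unit clause (fog) forces fog = true.
Unit clause (!hail) forces hail = false.
Every clause now holds.
A satisfying assignment: fog: true; snow: false; wet: true; up: true; hail: false.

Yes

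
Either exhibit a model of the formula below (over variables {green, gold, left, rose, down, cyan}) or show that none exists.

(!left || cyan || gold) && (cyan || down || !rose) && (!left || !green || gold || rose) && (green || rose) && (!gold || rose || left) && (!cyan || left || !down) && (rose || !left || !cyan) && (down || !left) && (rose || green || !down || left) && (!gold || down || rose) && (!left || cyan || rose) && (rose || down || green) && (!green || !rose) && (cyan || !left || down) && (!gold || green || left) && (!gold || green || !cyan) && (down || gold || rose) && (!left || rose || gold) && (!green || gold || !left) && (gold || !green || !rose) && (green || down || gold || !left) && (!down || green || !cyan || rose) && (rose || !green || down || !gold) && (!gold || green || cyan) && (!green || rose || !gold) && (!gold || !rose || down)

green ↦ true, gold ↦ false, left ↦ false, rose ↦ false, down ↦ true, cyan ↦ false

Branch on green: set green = true.
Unit clause (!rose) forces rose = false.
Unit clause (!gold) forces gold = false.
Unit clause (!left) forces left = false.
Unit clause (down) forces down = true.
Unit clause (!cyan) forces cyan = false.
All clauses are satisfied.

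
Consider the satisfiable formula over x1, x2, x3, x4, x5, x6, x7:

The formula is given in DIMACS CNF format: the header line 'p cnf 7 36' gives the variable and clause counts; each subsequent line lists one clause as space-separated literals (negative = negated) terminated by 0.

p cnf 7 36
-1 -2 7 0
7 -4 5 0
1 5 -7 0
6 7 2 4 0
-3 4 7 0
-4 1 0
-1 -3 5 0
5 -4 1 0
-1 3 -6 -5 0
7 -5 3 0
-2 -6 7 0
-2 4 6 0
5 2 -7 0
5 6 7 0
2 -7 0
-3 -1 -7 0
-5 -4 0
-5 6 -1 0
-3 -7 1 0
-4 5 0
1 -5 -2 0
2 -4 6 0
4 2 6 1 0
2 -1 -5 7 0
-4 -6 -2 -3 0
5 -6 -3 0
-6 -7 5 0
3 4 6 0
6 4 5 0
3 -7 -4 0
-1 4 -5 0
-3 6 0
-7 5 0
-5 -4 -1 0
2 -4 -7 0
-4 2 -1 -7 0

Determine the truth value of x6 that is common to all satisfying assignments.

True

Suppose x6 = False.
Unit clause (¬x3) forces x3 = False.
Unit clause (x4) forces x4 = True.
Unit clause (x1) forces x1 = True.
Unit clause (¬x5) forces x5 = False.
But (x5) is also a unit clause — contradiction.
So every satisfying assignment has x6 = True.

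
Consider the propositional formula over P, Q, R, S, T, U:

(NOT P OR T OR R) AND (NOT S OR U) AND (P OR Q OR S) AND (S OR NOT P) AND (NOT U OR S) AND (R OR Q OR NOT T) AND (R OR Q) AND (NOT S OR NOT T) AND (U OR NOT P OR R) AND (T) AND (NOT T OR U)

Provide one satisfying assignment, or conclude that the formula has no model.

Unit clause (T) forces T = true.
Unit clause (NOT S) forces S = false.
Unit clause (NOT P) forces P = false.
Unit clause (Q) forces Q = true.
Unit clause (NOT U) forces U = false.
But (U) is also a unit clause — contradiction.

UNSATISFIABLE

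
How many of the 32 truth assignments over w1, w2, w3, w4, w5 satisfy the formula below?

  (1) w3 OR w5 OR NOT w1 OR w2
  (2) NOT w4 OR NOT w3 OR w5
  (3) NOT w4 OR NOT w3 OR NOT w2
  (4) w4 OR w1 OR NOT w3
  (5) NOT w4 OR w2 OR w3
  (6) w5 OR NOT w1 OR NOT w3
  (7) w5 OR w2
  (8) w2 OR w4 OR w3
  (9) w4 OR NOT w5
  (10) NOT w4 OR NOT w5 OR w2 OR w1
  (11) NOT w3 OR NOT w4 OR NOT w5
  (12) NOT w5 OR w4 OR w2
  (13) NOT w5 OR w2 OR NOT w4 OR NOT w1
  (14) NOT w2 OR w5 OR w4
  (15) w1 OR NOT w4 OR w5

There are 2^5 = 32 truth assignments over (w1, w2, w3, w4, w5).
Split on w4. With w4 = true, the clauses containing w4 are satisfied and NOT w4 drops from the rest; 3 of the 2^4 = 16 assignments to the other variables satisfy what remains.
With w4 = false, by the same count on the reduced clause set, 0 assignments work.
Total: 3 + 0 = 3.

3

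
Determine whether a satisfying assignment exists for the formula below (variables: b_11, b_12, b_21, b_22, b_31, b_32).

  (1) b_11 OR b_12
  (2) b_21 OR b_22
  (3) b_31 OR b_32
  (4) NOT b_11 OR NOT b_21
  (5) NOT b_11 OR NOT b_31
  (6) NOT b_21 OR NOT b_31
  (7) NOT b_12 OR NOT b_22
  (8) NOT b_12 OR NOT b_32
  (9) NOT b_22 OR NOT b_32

No, unsatisfiable

Try b_11 = true.
(NOT b_21) alone gives b_21 = false.
(b_22) alone gives b_22 = true.
(NOT b_31) alone gives b_31 = false.
(b_32) alone gives b_32 = true.
Now (NOT b_32) is unsatisfied and unit — conflict.
Undo b_11 and try b_11 = false.
(b_12) alone gives b_12 = true.
(NOT b_22) alone gives b_22 = false.
(b_21) alone gives b_21 = true.
(NOT b_31) alone gives b_31 = false.
(b_32) alone gives b_32 = true.
Now (NOT b_32) is unsatisfied and unit — conflict.
Both values of b_11 lead to a conflict.
No assignment satisfies every clause.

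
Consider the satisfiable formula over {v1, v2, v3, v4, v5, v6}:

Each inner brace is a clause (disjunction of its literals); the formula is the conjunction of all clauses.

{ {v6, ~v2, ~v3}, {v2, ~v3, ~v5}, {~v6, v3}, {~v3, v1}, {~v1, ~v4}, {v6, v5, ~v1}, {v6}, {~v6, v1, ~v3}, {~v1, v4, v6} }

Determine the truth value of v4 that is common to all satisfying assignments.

Suppose v4 = 1.
(~v1) alone gives v1 = 0.
(~v3) alone gives v3 = 0.
(~v6) alone gives v6 = 0.
Now (v6) is unsatisfied and unit — conflict.
So every satisfying assignment has v4 = False.

False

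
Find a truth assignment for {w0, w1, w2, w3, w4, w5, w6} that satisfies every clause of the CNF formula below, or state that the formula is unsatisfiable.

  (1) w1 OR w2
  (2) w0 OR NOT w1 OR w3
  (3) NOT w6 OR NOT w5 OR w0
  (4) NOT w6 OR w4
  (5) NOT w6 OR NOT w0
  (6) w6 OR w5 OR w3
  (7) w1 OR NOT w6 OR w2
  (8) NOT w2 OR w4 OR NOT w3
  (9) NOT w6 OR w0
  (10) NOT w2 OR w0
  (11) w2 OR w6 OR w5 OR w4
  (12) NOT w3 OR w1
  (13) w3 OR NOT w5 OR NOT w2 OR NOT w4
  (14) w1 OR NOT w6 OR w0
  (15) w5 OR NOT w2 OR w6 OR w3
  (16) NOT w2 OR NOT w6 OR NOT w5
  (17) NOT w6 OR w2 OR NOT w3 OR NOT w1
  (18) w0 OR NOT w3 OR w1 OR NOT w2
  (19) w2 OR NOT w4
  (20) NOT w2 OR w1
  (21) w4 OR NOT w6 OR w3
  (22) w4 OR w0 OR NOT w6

w0 ↦ true, w1 ↦ true, w2 ↦ true, w3 ↦ false, w4 ↦ false, w5 ↦ true, w6 ↦ false

Branch on w1: set w1 = true.
Branch on w0: set w0 = true.
Unit clause (NOT w6) forces w6 = false.
Branch on w5: set w5 = true.
Branch on w2: set w2 = true.
Branch on w4: set w4 = false.
Unit clause (NOT w3) forces w3 = false.
Every clause now holds.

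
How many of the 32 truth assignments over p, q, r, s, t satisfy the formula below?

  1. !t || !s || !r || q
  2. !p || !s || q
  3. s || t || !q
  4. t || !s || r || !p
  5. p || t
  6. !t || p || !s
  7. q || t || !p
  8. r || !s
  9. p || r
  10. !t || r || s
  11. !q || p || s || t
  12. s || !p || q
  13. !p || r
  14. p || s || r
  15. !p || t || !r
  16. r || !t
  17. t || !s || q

4

There are 2^5 = 32 truth assignments over (p, q, r, s, t).
Split on r. With r = true, the clauses containing r are satisfied and !r drops from the rest; 4 of the 2^4 = 16 assignments to the other variables satisfy what remains.
With r = false, by the same count on the reduced clause set, 0 assignments work.
(One model: p=F, q=F, r=T, s=F, t=T.)
Total: 4 + 0 = 4.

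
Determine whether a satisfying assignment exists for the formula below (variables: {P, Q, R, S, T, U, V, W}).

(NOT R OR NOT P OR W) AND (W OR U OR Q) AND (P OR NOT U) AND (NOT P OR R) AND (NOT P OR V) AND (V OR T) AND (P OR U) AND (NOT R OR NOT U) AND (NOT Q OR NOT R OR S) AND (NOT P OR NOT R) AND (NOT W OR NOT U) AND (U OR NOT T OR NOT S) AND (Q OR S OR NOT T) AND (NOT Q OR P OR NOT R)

Try P = true.
(R) alone gives R = true.
Now (NOT R) is unsatisfied and unit — conflict.
Backtrack on P: now try P = false.
(NOT U) alone gives U = false.
Now (U) is unsatisfied and unit — conflict.
Neither P = true nor P = false works.
No assignment satisfies every clause.

Unsatisfiable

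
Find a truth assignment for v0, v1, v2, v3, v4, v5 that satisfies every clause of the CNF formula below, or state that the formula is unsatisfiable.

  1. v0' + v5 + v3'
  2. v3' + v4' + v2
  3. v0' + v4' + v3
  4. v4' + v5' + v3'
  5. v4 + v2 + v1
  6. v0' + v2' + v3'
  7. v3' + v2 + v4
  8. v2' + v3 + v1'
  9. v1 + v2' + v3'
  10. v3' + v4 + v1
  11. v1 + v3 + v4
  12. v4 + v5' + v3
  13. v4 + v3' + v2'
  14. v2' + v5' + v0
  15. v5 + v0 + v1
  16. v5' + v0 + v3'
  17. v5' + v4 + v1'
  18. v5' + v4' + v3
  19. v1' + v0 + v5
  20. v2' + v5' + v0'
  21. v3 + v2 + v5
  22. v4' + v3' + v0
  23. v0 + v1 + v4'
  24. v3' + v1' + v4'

Case v0 = 0:
Case v2 = 0:
Case v3 = 0:
(v5) alone gives v5 = 1.
(v4) alone gives v4 = 1.
Now (v4') is unsatisfied and unit — conflict.
That branch fails; take v3 = 1 instead.
(v4') alone gives v4 = 0.
Now (v4) is unsatisfied and unit — conflict.
Both values of v3 lead to a conflict.
That branch fails; take v2 = 1 instead.
(v5') alone gives v5 = 0.
(v1) alone gives v1 = 1.
Now (v1') is unsatisfied and unit — conflict.
Both values of v2 lead to a conflict.
That branch fails; take v0 = 1 instead.
Case v5 = 1:
(v2') alone gives v2 = 0.
Case v3 = 0:
(v4') alone gives v4 = 0.
Now (v4) is unsatisfied and unit — conflict.
That branch fails; take v3 = 1 instead.
(v4') alone gives v4 = 0.
Now (v4) is unsatisfied and unit — conflict.
Both values of v3 lead to a conflict.
That branch fails; take v5 = 0 instead.
(v3') alone gives v3 = 0.
(v4') alone gives v4 = 0.
(v1) alone gives v1 = 1.
(v2') alone gives v2 = 0.
Now (v2) is unsatisfied and unit — conflict.
Both values of v5 lead to a conflict.
Both values of v0 lead to a conflict.

UNSATISFIABLE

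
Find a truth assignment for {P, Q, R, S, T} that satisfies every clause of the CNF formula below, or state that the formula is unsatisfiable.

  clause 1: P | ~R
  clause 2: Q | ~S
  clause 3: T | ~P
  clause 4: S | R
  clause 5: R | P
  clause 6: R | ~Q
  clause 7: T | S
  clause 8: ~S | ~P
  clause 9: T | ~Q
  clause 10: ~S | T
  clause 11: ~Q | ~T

P ↦ 1,  Q ↦ 0,  R ↦ 1,  S ↦ 0,  T ↦ 1

Suppose P = 1.
From the singleton clause (T), T = 1.
From the singleton clause (~S), S = 0.
From the singleton clause (R), R = 1.
From the singleton clause (~Q), Q = 0.
All clauses are satisfied.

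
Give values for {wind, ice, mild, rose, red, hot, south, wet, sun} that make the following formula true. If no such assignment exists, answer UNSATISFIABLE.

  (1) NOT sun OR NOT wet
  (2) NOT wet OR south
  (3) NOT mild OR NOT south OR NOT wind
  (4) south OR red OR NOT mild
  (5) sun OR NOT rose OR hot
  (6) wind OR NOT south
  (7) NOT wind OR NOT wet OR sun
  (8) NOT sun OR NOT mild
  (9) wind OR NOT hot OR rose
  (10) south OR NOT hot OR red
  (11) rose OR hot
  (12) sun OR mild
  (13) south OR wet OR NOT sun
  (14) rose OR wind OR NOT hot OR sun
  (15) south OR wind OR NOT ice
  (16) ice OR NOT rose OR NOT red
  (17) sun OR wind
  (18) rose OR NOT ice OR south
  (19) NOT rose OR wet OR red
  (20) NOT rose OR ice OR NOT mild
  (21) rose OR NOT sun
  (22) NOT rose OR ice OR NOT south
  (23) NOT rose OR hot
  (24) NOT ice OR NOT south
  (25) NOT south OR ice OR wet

Branch on sun: set sun = false.
From the singleton clause (mild), mild = true.
From the singleton clause (wind), wind = true.
From the singleton clause (NOT south), south = false.
From the singleton clause (NOT wet), wet = false.
From the singleton clause (red), red = true.
Branch on rose: set rose = false.
From the singleton clause (hot), hot = true.
From the singleton clause (NOT ice), ice = false.
Every clause now holds.

wind: true,  ice: false,  mild: true,  rose: false,  red: true,  hot: true,  south: false,  wet: false,  sun: false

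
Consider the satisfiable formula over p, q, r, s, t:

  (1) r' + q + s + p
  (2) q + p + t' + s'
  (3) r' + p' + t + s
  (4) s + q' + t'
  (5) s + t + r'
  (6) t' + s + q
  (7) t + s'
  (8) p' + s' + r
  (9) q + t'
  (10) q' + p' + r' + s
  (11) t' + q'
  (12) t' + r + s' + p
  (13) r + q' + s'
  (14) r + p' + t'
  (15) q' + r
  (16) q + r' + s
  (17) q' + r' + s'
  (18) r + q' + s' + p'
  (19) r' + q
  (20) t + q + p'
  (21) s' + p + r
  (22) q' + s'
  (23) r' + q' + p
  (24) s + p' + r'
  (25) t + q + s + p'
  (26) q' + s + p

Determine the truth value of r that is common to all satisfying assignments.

False

Suppose r = 1.
(q) alone gives q = 1.
(t') alone gives t = 0.
(s) alone gives s = 1.
But (s') is also a unit clause — contradiction.
So every satisfying assignment has r = False.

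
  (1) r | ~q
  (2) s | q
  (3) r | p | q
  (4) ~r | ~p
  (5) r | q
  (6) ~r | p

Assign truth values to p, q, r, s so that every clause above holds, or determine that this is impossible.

Suppose r = 1.
The clause (~p) is unit, so p = 0.
But (p) is also a unit clause — contradiction.
That branch fails; take r = 0 instead.
The clause (~q) is unit, so q = 0.
But (q) is also a unit clause — contradiction.
Either choice for r ends in contradiction.

UNSATISFIABLE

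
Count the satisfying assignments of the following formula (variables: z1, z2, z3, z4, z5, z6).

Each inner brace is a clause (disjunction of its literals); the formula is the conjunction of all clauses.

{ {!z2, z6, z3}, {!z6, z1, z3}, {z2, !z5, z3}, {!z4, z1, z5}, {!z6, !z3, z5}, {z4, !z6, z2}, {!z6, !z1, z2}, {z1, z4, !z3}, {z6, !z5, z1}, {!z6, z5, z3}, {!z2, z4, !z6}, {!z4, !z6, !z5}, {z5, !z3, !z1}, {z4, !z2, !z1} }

There are 2^6 = 64 truth assignments over (z1, z2, z3, z4, z5, z6).
Split on z2. With z2 = true, the clauses containing z2 are satisfied and !z2 drops from the rest; 1 of the 2^5 = 32 assignments to the other variables satisfy what remains.
With z2 = false, by the same count on the reduced clause set, 5 assignments work.
Total: 1 + 5 = 6.

6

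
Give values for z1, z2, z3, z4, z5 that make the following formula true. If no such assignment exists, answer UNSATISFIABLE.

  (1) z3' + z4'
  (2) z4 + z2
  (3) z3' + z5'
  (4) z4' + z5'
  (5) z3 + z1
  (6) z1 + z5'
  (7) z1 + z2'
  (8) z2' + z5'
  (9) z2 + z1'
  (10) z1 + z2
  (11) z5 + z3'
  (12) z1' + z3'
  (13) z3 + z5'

z1 ↦ 1, z2 ↦ 1, z3 ↦ 0, z4 ↦ 1, z5 ↦ 0

Try z3 = 0.
The clause (z1) is unit, so z1 = 1.
The clause (z2) is unit, so z2 = 1.
The clause (z5') is unit, so z5 = 0.
No clause remains; z4 is free.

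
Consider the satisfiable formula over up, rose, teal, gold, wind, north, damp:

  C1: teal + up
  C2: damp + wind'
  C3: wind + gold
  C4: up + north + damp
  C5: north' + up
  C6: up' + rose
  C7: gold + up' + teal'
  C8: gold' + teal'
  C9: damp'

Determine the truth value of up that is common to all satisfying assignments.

Suppose up = 0.
From the singleton clause (teal), teal = 1.
From the singleton clause (north'), north = 0.
From the singleton clause (damp), damp = 1.
That conflicts with the unit clause (damp').
So every satisfying assignment has up = True.

True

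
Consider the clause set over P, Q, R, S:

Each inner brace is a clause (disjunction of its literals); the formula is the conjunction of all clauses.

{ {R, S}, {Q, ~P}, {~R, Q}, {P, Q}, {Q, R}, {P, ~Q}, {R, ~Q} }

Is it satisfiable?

Try R = 1.
The clause (Q) is unit, so Q = 1.
The clause (P) is unit, so P = 1.
Every clause is now satisfied; S is unconstrained.
A satisfying assignment: P ↦ 1; Q ↦ 1; R ↦ 1; S ↦ 1.

Yes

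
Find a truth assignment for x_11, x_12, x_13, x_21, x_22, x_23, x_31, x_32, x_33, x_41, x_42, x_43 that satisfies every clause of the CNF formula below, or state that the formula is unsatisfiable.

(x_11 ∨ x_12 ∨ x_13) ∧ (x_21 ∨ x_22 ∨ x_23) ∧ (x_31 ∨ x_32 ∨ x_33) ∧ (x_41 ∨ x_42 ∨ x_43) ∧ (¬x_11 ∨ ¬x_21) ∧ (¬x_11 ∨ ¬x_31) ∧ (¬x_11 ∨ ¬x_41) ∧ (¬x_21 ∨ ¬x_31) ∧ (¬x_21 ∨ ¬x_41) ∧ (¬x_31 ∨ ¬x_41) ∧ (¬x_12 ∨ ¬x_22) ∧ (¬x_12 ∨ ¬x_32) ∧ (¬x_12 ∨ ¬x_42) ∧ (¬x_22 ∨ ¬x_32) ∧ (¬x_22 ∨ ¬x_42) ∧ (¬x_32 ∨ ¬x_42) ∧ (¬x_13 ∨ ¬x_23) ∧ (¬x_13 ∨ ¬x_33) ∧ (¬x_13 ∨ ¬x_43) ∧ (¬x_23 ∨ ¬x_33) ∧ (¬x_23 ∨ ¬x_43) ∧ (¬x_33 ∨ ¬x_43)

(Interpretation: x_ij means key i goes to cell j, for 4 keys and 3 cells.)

UNSATISFIABLE

Try x_11 = False.
Try x_12 = True.
(¬x_22) alone gives x_22 = False.
(¬x_32) alone gives x_32 = False.
(¬x_42) alone gives x_42 = False.
Try x_21 = True.
(¬x_31) alone gives x_31 = False.
(x_33) alone gives x_33 = True.
(¬x_41) alone gives x_41 = False.
(x_43) alone gives x_43 = True.
But (¬x_43) is also a unit clause — contradiction.
Backtrack on x_21: now try x_21 = False.
(x_23) alone gives x_23 = True.
(¬x_13) alone gives x_13 = False.
(¬x_33) alone gives x_33 = False.
(x_31) alone gives x_31 = True.
(¬x_41) alone gives x_41 = False.
(x_43) alone gives x_43 = True.
But (¬x_43) is also a unit clause — contradiction.
Neither x_21 = True nor x_21 = False works.
Backtrack on x_12: now try x_12 = False.
(x_13) alone gives x_13 = True.
(¬x_23) alone gives x_23 = False.
(¬x_33) alone gives x_33 = False.
(¬x_43) alone gives x_43 = False.
Try x_21 = True.
(¬x_31) alone gives x_31 = False.
(x_32) alone gives x_32 = True.
(¬x_41) alone gives x_41 = False.
(x_42) alone gives x_42 = True.
But (¬x_42) is also a unit clause — contradiction.
Backtrack on x_21: now try x_21 = False.
(x_22) alone gives x_22 = True.
(¬x_32) alone gives x_32 = False.
(x_31) alone gives x_31 = True.
(¬x_41) alone gives x_41 = False.
(x_42) alone gives x_42 = True.
But (¬x_42) is also a unit clause — contradiction.
Neither x_21 = True nor x_21 = False works.
Neither x_12 = True nor x_12 = False works.
Backtrack on x_11: now try x_11 = True.
(¬x_21) alone gives x_21 = False.
(¬x_31) alone gives x_31 = False.
(¬x_41) alone gives x_41 = False.
Try x_22 = True.
(¬x_12) alone gives x_12 = False.
(¬x_32) alone gives x_32 = False.
(x_33) alone gives x_33 = True.
(¬x_42) alone gives x_42 = False.
(x_43) alone gives x_43 = True.
But (¬x_43) is also a unit clause — contradiction.
Backtrack on x_22: now try x_22 = False.
(x_23) alone gives x_23 = True.
(¬x_13) alone gives x_13 = False.
(¬x_33) alone gives x_33 = False.
(x_32) alone gives x_32 = True.
(¬x_12) alone gives x_12 = False.
(¬x_42) alone gives x_42 = False.
(x_43) alone gives x_43 = True.
But (¬x_43) is also a unit clause — contradiction.
Neither x_22 = True nor x_22 = False works.
Neither x_11 = True nor x_11 = False works.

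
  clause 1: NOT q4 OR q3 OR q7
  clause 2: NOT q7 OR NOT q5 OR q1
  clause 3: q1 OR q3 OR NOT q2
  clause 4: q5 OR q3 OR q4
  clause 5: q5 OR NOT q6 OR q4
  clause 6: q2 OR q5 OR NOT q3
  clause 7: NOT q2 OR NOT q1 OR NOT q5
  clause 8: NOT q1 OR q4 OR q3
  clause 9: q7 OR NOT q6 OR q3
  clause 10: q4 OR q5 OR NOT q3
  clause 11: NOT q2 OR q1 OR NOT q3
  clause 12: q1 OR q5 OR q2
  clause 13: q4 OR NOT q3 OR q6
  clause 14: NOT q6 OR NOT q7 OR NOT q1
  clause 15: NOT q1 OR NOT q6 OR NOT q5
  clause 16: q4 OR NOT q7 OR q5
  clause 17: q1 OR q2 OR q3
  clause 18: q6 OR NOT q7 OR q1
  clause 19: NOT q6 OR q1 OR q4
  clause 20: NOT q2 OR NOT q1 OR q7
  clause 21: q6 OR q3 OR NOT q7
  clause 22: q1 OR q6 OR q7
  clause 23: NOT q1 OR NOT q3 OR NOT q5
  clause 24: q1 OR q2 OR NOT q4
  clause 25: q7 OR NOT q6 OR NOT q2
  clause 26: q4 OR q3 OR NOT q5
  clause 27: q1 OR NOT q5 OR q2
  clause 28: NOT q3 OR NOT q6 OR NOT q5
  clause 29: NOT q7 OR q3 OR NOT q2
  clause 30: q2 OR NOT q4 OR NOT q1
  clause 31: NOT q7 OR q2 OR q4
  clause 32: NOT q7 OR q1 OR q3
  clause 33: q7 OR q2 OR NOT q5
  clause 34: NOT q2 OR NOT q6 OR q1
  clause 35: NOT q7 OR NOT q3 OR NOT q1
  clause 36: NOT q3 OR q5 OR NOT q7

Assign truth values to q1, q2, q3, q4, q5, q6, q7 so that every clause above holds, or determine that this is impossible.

Branch on q4: set q4 = false.
Branch on q5: set q5 = true.
The clause (q3) is unit, so q3 = true.
The clause (q6) is unit, so q6 = true.
But (NOT q6) is also a unit clause — contradiction.
Backtrack on q5: now try q5 = false.
The clause (q3) is unit, so q3 = true.
But (NOT q3) is also a unit clause — contradiction.
Both values of q5 lead to a conflict.
Backtrack on q4: now try q4 = true.
Branch on q3: set q3 = true.
Branch on q2: set q2 = true.
The clause (q1) is unit, so q1 = true.
The clause (NOT q5) is unit, so q5 = false.
The clause (q7) is unit, so q7 = true.
But (NOT q7) is also a unit clause — contradiction.
Backtrack on q2: now try q2 = false.
The clause (q5) is unit, so q5 = true.
The clause (NOT q1) is unit, so q1 = false.
But (q1) is also a unit clause — contradiction.
Both values of q2 lead to a conflict.
Backtrack on q3: now try q3 = false.
The clause (q7) is unit, so q7 = true.
The clause (q6) is unit, so q6 = true.
The clause (NOT q1) is unit, so q1 = false.
But (q1) is also a unit clause — contradiction.
Both values of q3 lead to a conflict.
Both values of q4 lead to a conflict.

UNSATISFIABLE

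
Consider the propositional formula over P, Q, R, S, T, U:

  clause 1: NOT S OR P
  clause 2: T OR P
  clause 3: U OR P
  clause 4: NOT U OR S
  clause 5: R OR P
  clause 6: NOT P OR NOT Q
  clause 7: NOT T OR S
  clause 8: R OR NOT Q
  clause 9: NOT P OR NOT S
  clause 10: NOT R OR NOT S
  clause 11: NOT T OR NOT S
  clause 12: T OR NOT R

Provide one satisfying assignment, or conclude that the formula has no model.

P=true,  Q=false,  R=false,  S=false,  T=false,  U=false

Suppose S = false.
(NOT U) alone gives U = false.
(P) alone gives P = true.
(NOT Q) alone gives Q = false.
(NOT T) alone gives T = false.
(NOT R) alone gives R = false.
Every clause now holds.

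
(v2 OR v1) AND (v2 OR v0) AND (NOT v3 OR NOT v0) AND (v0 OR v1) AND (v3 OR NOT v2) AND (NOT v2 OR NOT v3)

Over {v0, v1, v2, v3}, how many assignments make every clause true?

1

There are 2^4 = 16 truth assignments over (v0, v1, v2, v3).
Split on v3. With v3 = true, the clauses containing v3 are satisfied and NOT v3 drops from the rest; 0 of the 2^3 = 8 assignments to the other variables satisfy what remains.
With v3 = false, by the same count on the reduced clause set, 1 assignment works.
Total: 0 + 1 = 1.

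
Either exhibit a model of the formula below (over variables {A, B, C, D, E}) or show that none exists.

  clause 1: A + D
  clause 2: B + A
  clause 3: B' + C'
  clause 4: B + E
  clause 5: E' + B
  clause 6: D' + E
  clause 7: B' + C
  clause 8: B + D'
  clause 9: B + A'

UNSATISFIABLE

Case A = 1:
Unit clause (B) forces B = 1.
Unit clause (C') forces C = 0.
That conflicts with the unit clause (C).
So A must be the other value — set A = 0.
Unit clause (D) forces D = 1.
Unit clause (B) forces B = 1.
Unit clause (C') forces C = 0.
That conflicts with the unit clause (C).
Both values of A lead to a conflict.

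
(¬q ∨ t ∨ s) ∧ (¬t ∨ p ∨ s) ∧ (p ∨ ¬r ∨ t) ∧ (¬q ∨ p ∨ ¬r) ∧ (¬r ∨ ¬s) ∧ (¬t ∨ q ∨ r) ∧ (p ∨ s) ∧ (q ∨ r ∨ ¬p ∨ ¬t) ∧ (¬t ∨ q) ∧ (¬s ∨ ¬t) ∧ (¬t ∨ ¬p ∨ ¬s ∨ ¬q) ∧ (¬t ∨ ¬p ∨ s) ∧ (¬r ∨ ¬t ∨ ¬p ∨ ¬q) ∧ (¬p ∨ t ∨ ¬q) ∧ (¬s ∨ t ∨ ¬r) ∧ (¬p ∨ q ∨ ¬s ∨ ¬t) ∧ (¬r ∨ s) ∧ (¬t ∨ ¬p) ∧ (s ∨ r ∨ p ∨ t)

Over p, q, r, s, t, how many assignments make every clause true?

There are 2^5 = 32 truth assignments over (p, q, r, s, t).
Split on r. With r = True, the clauses containing r are satisfied and ¬r drops from the rest; 0 of the 2^4 = 16 assignments to the other variables satisfy what remains.
With r = False, by the same count on the reduced clause set, 4 assignments work.
(One model: p=F, q=F, r=F, s=T, t=F.)
Total: 0 + 4 = 4.

4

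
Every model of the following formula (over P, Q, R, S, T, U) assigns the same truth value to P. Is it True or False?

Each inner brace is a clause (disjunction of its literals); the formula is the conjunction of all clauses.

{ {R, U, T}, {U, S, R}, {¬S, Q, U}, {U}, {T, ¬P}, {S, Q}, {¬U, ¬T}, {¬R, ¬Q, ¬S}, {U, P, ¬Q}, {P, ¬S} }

False

Suppose P = True.
From the singleton clause (U), U = True.
From the singleton clause (T), T = True.
But (¬T) is also a unit clause — contradiction.
So every satisfying assignment has P = False.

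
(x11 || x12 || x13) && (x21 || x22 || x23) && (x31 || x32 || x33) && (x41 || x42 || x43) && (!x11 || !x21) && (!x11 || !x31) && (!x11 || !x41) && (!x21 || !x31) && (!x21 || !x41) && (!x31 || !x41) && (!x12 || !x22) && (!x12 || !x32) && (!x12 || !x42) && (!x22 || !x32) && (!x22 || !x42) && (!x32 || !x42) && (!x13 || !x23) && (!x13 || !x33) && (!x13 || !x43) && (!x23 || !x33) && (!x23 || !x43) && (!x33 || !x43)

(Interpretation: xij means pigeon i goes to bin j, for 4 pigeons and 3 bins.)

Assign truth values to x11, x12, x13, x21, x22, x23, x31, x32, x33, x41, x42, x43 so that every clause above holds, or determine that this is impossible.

Branch on x11: set x11 = false.
Branch on x12: set x12 = true.
From the singleton clause (!x22), x22 = false.
From the singleton clause (!x32), x32 = false.
From the singleton clause (!x42), x42 = false.
Branch on x21: set x21 = true.
From the singleton clause (!x31), x31 = false.
From the singleton clause (x33), x33 = true.
From the singleton clause (!x41), x41 = false.
From the singleton clause (x43), x43 = true.
That conflicts with the unit clause (!x43).
That branch fails; take x21 = false instead.
From the singleton clause (x23), x23 = true.
From the singleton clause (!x13), x13 = false.
From the singleton clause (!x33), x33 = false.
From the singleton clause (x31), x31 = true.
From the singleton clause (!x41), x41 = false.
From the singleton clause (x43), x43 = true.
That conflicts with the unit clause (!x43).
Both values of x21 lead to a conflict.
That branch fails; take x12 = false instead.
From the singleton clause (x13), x13 = true.
From the singleton clause (!x23), x23 = false.
From the singleton clause (!x33), x33 = false.
From the singleton clause (!x43), x43 = false.
Branch on x21: set x21 = true.
From the singleton clause (!x31), x31 = false.
From the singleton clause (x32), x32 = true.
From the singleton clause (!x41), x41 = false.
From the singleton clause (x42), x42 = true.
That conflicts with the unit clause (!x42).
That branch fails; take x21 = false instead.
From the singleton clause (x22), x22 = true.
From the singleton clause (!x32), x32 = false.
From the singleton clause (x31), x31 = true.
From the singleton clause (!x41), x41 = false.
From the singleton clause (x42), x42 = true.
That conflicts with the unit clause (!x42).
Both values of x21 lead to a conflict.
Both values of x12 lead to a conflict.
That branch fails; take x11 = true instead.
From the singleton clause (!x21), x21 = false.
From the singleton clause (!x31), x31 = false.
From the singleton clause (!x41), x41 = false.
Branch on x22: set x22 = true.
From the singleton clause (!x12), x12 = false.
From the singleton clause (!x32), x32 = false.
From the singleton clause (x33), x33 = true.
From the singleton clause (!x42), x42 = false.
From the singleton clause (x43), x43 = true.
That conflicts with the unit clause (!x43).
That branch fails; take x22 = false instead.
From the singleton clause (x23), x23 = true.
From the singleton clause (!x13), x13 = false.
From the singleton clause (!x33), x33 = false.
From the singleton clause (x32), x32 = true.
From the singleton clause (!x12), x12 = false.
From the singleton clause (!x42), x42 = false.
From the singleton clause (x43), x43 = true.
That conflicts with the unit clause (!x43).
Both values of x22 lead to a conflict.
Both values of x11 lead to a conflict.

UNSATISFIABLE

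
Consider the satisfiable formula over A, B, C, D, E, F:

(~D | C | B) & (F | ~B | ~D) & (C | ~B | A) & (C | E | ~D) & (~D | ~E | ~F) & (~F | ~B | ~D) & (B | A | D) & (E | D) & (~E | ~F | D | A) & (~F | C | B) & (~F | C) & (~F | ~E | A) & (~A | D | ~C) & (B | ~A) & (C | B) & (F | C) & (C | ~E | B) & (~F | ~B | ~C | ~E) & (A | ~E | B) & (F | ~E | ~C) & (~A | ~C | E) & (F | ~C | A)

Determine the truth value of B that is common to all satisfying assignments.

False

Suppose B = 1.
Branch on F: set F = 1.
From the singleton clause (~D), D = 0.
From the singleton clause (E), E = 1.
From the singleton clause (A), A = 1.
From the singleton clause (C), C = 1.
That conflicts with the unit clause (~C).
That branch fails; take F = 0 instead.
From the singleton clause (~D), D = 0.
From the singleton clause (E), E = 1.
From the singleton clause (C), C = 1.
That conflicts with the unit clause (~C).
Neither F = 1 nor F = 0 works.
So every satisfying assignment has B = False.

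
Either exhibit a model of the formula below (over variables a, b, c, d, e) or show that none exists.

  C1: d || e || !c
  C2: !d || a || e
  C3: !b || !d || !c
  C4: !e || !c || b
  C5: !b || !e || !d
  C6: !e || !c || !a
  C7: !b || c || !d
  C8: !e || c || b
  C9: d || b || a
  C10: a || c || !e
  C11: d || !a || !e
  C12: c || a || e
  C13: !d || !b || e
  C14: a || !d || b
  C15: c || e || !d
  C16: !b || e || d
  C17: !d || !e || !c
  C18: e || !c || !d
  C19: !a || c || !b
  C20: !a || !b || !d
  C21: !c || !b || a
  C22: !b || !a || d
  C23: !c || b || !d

Suppose d = false.
Suppose e = false.
(!c) alone gives c = false.
(a) alone gives a = true.
(!b) alone gives b = false.
This assignment satisfies each clause.

a=true,  b=false,  c=false,  d=false,  e=false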